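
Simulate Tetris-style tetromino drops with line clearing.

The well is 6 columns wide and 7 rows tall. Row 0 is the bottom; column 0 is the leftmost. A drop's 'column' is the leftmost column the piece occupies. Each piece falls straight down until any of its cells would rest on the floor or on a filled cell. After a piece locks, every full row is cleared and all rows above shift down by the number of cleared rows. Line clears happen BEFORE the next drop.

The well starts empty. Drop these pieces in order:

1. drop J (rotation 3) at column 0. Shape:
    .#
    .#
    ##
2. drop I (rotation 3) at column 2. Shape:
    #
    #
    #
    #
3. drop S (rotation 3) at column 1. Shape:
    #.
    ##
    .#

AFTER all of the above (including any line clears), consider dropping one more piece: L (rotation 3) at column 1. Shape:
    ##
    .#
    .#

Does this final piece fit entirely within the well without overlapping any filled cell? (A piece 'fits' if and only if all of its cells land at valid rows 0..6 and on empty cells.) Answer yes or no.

Drop 1: J rot3 at col 0 lands with bottom-row=0; cleared 0 line(s) (total 0); column heights now [1 3 0 0 0 0], max=3
Drop 2: I rot3 at col 2 lands with bottom-row=0; cleared 0 line(s) (total 0); column heights now [1 3 4 0 0 0], max=4
Drop 3: S rot3 at col 1 lands with bottom-row=4; cleared 0 line(s) (total 0); column heights now [1 7 6 0 0 0], max=7
Test piece L rot3 at col 1 (width 2): heights before test = [1 7 6 0 0 0]; fits = False

Answer: no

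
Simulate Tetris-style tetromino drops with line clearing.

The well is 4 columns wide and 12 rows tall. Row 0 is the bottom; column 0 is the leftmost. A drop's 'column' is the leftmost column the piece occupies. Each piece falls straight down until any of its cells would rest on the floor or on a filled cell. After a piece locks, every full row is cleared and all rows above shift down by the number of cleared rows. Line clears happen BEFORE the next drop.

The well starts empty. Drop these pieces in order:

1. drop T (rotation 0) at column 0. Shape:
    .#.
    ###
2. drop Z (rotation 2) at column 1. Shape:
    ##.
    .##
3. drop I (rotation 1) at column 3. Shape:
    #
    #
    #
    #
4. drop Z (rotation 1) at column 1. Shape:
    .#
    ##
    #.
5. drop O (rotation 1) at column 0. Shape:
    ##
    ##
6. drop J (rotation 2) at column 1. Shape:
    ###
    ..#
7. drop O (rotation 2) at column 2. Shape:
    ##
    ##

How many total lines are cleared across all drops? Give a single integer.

Drop 1: T rot0 at col 0 lands with bottom-row=0; cleared 0 line(s) (total 0); column heights now [1 2 1 0], max=2
Drop 2: Z rot2 at col 1 lands with bottom-row=1; cleared 0 line(s) (total 0); column heights now [1 3 3 2], max=3
Drop 3: I rot1 at col 3 lands with bottom-row=2; cleared 0 line(s) (total 0); column heights now [1 3 3 6], max=6
Drop 4: Z rot1 at col 1 lands with bottom-row=3; cleared 0 line(s) (total 0); column heights now [1 5 6 6], max=6
Drop 5: O rot1 at col 0 lands with bottom-row=5; cleared 1 line(s) (total 1); column heights now [6 6 5 5], max=6
Drop 6: J rot2 at col 1 lands with bottom-row=5; cleared 0 line(s) (total 1); column heights now [6 7 7 7], max=7
Drop 7: O rot2 at col 2 lands with bottom-row=7; cleared 0 line(s) (total 1); column heights now [6 7 9 9], max=9

Answer: 1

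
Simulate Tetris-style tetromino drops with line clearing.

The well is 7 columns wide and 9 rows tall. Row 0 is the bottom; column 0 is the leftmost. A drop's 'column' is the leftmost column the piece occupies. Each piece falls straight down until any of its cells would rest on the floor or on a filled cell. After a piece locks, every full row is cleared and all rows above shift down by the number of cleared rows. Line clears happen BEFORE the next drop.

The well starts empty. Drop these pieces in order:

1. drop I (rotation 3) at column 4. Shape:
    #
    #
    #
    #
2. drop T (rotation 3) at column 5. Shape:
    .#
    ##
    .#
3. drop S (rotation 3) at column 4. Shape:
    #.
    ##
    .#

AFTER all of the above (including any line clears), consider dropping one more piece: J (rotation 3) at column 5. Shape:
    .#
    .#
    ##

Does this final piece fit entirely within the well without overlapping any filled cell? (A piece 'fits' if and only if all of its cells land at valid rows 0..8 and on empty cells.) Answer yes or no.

Answer: yes

Derivation:
Drop 1: I rot3 at col 4 lands with bottom-row=0; cleared 0 line(s) (total 0); column heights now [0 0 0 0 4 0 0], max=4
Drop 2: T rot3 at col 5 lands with bottom-row=0; cleared 0 line(s) (total 0); column heights now [0 0 0 0 4 2 3], max=4
Drop 3: S rot3 at col 4 lands with bottom-row=3; cleared 0 line(s) (total 0); column heights now [0 0 0 0 6 5 3], max=6
Test piece J rot3 at col 5 (width 2): heights before test = [0 0 0 0 6 5 3]; fits = True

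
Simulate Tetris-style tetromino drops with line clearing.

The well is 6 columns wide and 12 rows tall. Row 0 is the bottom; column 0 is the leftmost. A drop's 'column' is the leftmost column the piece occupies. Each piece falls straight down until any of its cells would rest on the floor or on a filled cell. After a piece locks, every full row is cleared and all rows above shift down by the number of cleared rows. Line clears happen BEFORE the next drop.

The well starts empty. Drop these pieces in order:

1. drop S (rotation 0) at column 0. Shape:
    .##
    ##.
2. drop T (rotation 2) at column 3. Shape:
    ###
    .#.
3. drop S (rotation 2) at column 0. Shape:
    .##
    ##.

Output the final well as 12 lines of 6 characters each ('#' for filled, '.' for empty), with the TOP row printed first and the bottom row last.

Answer: ......
......
......
......
......
......
......
......
.##...
##....
.#####
##..#.

Derivation:
Drop 1: S rot0 at col 0 lands with bottom-row=0; cleared 0 line(s) (total 0); column heights now [1 2 2 0 0 0], max=2
Drop 2: T rot2 at col 3 lands with bottom-row=0; cleared 0 line(s) (total 0); column heights now [1 2 2 2 2 2], max=2
Drop 3: S rot2 at col 0 lands with bottom-row=2; cleared 0 line(s) (total 0); column heights now [3 4 4 2 2 2], max=4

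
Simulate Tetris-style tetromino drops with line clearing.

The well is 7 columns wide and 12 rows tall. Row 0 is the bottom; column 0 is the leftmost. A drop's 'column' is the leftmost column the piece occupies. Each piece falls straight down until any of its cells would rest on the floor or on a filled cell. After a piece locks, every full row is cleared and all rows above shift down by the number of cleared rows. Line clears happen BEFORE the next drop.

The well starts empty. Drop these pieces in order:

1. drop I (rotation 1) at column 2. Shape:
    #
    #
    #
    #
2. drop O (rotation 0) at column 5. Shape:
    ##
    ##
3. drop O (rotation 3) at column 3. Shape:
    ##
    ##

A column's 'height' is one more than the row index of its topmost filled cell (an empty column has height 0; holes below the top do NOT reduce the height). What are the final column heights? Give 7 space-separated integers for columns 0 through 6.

Drop 1: I rot1 at col 2 lands with bottom-row=0; cleared 0 line(s) (total 0); column heights now [0 0 4 0 0 0 0], max=4
Drop 2: O rot0 at col 5 lands with bottom-row=0; cleared 0 line(s) (total 0); column heights now [0 0 4 0 0 2 2], max=4
Drop 3: O rot3 at col 3 lands with bottom-row=0; cleared 0 line(s) (total 0); column heights now [0 0 4 2 2 2 2], max=4

Answer: 0 0 4 2 2 2 2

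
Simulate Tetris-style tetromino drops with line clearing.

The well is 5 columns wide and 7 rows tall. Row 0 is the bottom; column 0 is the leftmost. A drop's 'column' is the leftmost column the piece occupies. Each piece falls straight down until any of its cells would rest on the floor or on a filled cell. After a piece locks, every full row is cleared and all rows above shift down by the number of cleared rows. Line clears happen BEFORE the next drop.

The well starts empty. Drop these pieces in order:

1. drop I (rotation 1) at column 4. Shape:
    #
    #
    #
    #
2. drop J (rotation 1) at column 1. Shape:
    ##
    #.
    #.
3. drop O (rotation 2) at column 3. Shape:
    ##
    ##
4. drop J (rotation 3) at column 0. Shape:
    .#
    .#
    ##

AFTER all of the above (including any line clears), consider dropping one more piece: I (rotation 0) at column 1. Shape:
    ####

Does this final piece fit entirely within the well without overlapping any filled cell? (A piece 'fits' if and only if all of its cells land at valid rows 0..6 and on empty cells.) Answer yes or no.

Drop 1: I rot1 at col 4 lands with bottom-row=0; cleared 0 line(s) (total 0); column heights now [0 0 0 0 4], max=4
Drop 2: J rot1 at col 1 lands with bottom-row=0; cleared 0 line(s) (total 0); column heights now [0 3 3 0 4], max=4
Drop 3: O rot2 at col 3 lands with bottom-row=4; cleared 0 line(s) (total 0); column heights now [0 3 3 6 6], max=6
Drop 4: J rot3 at col 0 lands with bottom-row=3; cleared 0 line(s) (total 0); column heights now [4 6 3 6 6], max=6
Test piece I rot0 at col 1 (width 4): heights before test = [4 6 3 6 6]; fits = True

Answer: yes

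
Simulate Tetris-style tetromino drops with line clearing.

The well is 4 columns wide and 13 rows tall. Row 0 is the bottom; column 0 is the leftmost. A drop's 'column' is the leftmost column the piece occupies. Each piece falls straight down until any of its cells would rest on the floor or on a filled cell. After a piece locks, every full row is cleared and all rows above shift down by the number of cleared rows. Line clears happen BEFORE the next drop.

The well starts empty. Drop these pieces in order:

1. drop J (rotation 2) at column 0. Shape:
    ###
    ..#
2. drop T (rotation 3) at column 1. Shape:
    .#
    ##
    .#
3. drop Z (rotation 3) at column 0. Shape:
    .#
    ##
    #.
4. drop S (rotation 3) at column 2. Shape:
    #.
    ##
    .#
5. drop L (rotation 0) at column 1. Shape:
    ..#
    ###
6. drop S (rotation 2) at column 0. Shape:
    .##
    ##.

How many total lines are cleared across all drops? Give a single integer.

Drop 1: J rot2 at col 0 lands with bottom-row=0; cleared 0 line(s) (total 0); column heights now [2 2 2 0], max=2
Drop 2: T rot3 at col 1 lands with bottom-row=2; cleared 0 line(s) (total 0); column heights now [2 4 5 0], max=5
Drop 3: Z rot3 at col 0 lands with bottom-row=3; cleared 0 line(s) (total 0); column heights now [5 6 5 0], max=6
Drop 4: S rot3 at col 2 lands with bottom-row=4; cleared 1 line(s) (total 1); column heights now [4 5 6 5], max=6
Drop 5: L rot0 at col 1 lands with bottom-row=6; cleared 0 line(s) (total 1); column heights now [4 7 7 8], max=8
Drop 6: S rot2 at col 0 lands with bottom-row=7; cleared 0 line(s) (total 1); column heights now [8 9 9 8], max=9

Answer: 1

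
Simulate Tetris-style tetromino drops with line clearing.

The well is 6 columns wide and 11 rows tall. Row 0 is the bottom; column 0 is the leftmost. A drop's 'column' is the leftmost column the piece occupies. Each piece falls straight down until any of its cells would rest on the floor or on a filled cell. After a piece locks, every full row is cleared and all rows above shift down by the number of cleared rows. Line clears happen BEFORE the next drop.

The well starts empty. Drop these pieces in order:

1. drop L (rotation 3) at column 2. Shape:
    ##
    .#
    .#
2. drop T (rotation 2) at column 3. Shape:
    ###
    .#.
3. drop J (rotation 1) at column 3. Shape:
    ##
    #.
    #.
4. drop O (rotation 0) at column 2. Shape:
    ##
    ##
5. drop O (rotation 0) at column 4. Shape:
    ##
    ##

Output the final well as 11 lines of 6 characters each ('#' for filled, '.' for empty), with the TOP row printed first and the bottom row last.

Drop 1: L rot3 at col 2 lands with bottom-row=0; cleared 0 line(s) (total 0); column heights now [0 0 3 3 0 0], max=3
Drop 2: T rot2 at col 3 lands with bottom-row=2; cleared 0 line(s) (total 0); column heights now [0 0 3 4 4 4], max=4
Drop 3: J rot1 at col 3 lands with bottom-row=4; cleared 0 line(s) (total 0); column heights now [0 0 3 7 7 4], max=7
Drop 4: O rot0 at col 2 lands with bottom-row=7; cleared 0 line(s) (total 0); column heights now [0 0 9 9 7 4], max=9
Drop 5: O rot0 at col 4 lands with bottom-row=7; cleared 0 line(s) (total 0); column heights now [0 0 9 9 9 9], max=9

Answer: ......
......
..####
..####
...##.
...#..
...#..
...###
..###.
...#..
...#..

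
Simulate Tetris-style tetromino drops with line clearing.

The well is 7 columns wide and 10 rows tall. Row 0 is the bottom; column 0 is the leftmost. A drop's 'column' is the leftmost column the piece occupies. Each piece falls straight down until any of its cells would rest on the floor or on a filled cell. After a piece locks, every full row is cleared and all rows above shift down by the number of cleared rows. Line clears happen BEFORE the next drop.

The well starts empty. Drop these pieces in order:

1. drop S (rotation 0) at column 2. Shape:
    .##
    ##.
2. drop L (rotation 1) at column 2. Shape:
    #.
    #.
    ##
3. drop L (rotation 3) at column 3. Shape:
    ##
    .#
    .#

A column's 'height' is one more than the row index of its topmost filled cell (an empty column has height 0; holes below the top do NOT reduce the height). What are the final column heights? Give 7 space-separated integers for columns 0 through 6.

Drop 1: S rot0 at col 2 lands with bottom-row=0; cleared 0 line(s) (total 0); column heights now [0 0 1 2 2 0 0], max=2
Drop 2: L rot1 at col 2 lands with bottom-row=2; cleared 0 line(s) (total 0); column heights now [0 0 5 3 2 0 0], max=5
Drop 3: L rot3 at col 3 lands with bottom-row=2; cleared 0 line(s) (total 0); column heights now [0 0 5 5 5 0 0], max=5

Answer: 0 0 5 5 5 0 0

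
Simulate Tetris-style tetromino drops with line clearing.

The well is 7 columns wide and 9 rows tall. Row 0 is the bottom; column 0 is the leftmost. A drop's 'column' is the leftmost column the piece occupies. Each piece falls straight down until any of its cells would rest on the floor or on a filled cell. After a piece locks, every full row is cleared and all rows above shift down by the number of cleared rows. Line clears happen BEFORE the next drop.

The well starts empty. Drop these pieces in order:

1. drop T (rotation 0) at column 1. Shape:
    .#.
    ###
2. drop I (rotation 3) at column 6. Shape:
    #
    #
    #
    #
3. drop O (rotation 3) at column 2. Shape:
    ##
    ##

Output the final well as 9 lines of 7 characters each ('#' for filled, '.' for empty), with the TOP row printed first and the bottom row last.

Drop 1: T rot0 at col 1 lands with bottom-row=0; cleared 0 line(s) (total 0); column heights now [0 1 2 1 0 0 0], max=2
Drop 2: I rot3 at col 6 lands with bottom-row=0; cleared 0 line(s) (total 0); column heights now [0 1 2 1 0 0 4], max=4
Drop 3: O rot3 at col 2 lands with bottom-row=2; cleared 0 line(s) (total 0); column heights now [0 1 4 4 0 0 4], max=4

Answer: .......
.......
.......
.......
.......
..##..#
..##..#
..#...#
.###..#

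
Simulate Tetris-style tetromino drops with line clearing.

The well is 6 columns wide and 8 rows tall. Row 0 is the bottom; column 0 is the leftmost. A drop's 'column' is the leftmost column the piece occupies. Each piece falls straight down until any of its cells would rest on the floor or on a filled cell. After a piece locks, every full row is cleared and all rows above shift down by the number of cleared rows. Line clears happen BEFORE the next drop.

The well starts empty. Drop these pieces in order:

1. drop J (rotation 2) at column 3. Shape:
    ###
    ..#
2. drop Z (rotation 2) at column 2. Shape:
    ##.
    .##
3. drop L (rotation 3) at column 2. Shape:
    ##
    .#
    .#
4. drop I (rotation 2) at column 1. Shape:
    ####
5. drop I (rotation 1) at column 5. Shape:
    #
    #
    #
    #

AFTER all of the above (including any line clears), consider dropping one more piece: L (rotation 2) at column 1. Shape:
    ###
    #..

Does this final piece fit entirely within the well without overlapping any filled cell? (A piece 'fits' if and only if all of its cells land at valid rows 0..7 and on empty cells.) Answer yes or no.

Drop 1: J rot2 at col 3 lands with bottom-row=0; cleared 0 line(s) (total 0); column heights now [0 0 0 2 2 2], max=2
Drop 2: Z rot2 at col 2 lands with bottom-row=2; cleared 0 line(s) (total 0); column heights now [0 0 4 4 3 2], max=4
Drop 3: L rot3 at col 2 lands with bottom-row=4; cleared 0 line(s) (total 0); column heights now [0 0 7 7 3 2], max=7
Drop 4: I rot2 at col 1 lands with bottom-row=7; cleared 0 line(s) (total 0); column heights now [0 8 8 8 8 2], max=8
Drop 5: I rot1 at col 5 lands with bottom-row=2; cleared 0 line(s) (total 0); column heights now [0 8 8 8 8 6], max=8
Test piece L rot2 at col 1 (width 3): heights before test = [0 8 8 8 8 6]; fits = False

Answer: no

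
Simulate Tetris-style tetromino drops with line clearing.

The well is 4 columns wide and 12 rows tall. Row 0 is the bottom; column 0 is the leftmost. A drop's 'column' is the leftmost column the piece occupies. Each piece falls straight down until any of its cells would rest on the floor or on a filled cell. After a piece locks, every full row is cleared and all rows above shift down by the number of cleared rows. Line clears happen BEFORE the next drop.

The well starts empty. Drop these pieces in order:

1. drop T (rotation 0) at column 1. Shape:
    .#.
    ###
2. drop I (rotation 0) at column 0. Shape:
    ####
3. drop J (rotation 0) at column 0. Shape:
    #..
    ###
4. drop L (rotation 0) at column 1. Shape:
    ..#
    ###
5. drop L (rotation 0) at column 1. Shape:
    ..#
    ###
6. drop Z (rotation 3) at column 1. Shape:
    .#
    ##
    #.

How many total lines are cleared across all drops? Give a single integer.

Drop 1: T rot0 at col 1 lands with bottom-row=0; cleared 0 line(s) (total 0); column heights now [0 1 2 1], max=2
Drop 2: I rot0 at col 0 lands with bottom-row=2; cleared 1 line(s) (total 1); column heights now [0 1 2 1], max=2
Drop 3: J rot0 at col 0 lands with bottom-row=2; cleared 0 line(s) (total 1); column heights now [4 3 3 1], max=4
Drop 4: L rot0 at col 1 lands with bottom-row=3; cleared 1 line(s) (total 2); column heights now [3 3 3 4], max=4
Drop 5: L rot0 at col 1 lands with bottom-row=4; cleared 0 line(s) (total 2); column heights now [3 5 5 6], max=6
Drop 6: Z rot3 at col 1 lands with bottom-row=5; cleared 0 line(s) (total 2); column heights now [3 7 8 6], max=8

Answer: 2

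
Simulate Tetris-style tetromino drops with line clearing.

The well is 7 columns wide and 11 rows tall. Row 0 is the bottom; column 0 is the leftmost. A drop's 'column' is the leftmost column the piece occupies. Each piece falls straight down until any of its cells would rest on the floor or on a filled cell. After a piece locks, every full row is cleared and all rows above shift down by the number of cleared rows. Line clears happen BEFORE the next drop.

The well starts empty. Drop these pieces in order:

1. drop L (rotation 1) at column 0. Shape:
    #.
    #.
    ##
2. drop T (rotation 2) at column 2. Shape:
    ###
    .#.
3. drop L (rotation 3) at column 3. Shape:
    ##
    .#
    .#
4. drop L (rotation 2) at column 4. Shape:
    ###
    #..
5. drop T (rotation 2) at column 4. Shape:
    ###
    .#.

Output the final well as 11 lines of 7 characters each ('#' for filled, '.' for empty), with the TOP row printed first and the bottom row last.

Drop 1: L rot1 at col 0 lands with bottom-row=0; cleared 0 line(s) (total 0); column heights now [3 1 0 0 0 0 0], max=3
Drop 2: T rot2 at col 2 lands with bottom-row=0; cleared 0 line(s) (total 0); column heights now [3 1 2 2 2 0 0], max=3
Drop 3: L rot3 at col 3 lands with bottom-row=2; cleared 0 line(s) (total 0); column heights now [3 1 2 5 5 0 0], max=5
Drop 4: L rot2 at col 4 lands with bottom-row=5; cleared 0 line(s) (total 0); column heights now [3 1 2 5 7 7 7], max=7
Drop 5: T rot2 at col 4 lands with bottom-row=7; cleared 0 line(s) (total 0); column heights now [3 1 2 5 9 9 9], max=9

Answer: .......
.......
....###
.....#.
....###
....#..
...##..
....#..
#...#..
#.###..
##.#...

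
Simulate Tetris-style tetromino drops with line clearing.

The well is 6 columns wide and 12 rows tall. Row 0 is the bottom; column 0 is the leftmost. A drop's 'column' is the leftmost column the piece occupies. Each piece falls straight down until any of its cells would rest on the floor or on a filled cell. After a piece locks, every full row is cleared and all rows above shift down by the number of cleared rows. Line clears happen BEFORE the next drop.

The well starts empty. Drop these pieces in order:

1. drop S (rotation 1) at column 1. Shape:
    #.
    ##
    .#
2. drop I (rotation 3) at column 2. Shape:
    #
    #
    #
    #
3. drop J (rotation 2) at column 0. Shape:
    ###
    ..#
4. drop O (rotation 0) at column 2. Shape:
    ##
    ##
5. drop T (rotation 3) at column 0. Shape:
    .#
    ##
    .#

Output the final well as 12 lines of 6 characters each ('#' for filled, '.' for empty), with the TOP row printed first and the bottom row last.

Answer: ......
.#....
####..
.###..
###...
..#...
..#...
..#...
..#...
.##...
.##...
..#...

Derivation:
Drop 1: S rot1 at col 1 lands with bottom-row=0; cleared 0 line(s) (total 0); column heights now [0 3 2 0 0 0], max=3
Drop 2: I rot3 at col 2 lands with bottom-row=2; cleared 0 line(s) (total 0); column heights now [0 3 6 0 0 0], max=6
Drop 3: J rot2 at col 0 lands with bottom-row=6; cleared 0 line(s) (total 0); column heights now [8 8 8 0 0 0], max=8
Drop 4: O rot0 at col 2 lands with bottom-row=8; cleared 0 line(s) (total 0); column heights now [8 8 10 10 0 0], max=10
Drop 5: T rot3 at col 0 lands with bottom-row=8; cleared 0 line(s) (total 0); column heights now [10 11 10 10 0 0], max=11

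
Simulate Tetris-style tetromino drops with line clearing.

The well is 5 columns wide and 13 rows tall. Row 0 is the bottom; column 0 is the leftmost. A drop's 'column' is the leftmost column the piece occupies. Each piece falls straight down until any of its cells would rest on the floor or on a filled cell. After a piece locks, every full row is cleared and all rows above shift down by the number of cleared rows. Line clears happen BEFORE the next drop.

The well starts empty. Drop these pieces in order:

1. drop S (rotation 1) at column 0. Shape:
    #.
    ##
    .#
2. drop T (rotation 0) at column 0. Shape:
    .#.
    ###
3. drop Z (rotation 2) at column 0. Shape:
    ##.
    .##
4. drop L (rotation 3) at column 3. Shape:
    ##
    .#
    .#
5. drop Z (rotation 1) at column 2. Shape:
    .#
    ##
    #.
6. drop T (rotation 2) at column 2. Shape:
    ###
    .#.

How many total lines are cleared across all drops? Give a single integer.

Drop 1: S rot1 at col 0 lands with bottom-row=0; cleared 0 line(s) (total 0); column heights now [3 2 0 0 0], max=3
Drop 2: T rot0 at col 0 lands with bottom-row=3; cleared 0 line(s) (total 0); column heights now [4 5 4 0 0], max=5
Drop 3: Z rot2 at col 0 lands with bottom-row=5; cleared 0 line(s) (total 0); column heights now [7 7 6 0 0], max=7
Drop 4: L rot3 at col 3 lands with bottom-row=0; cleared 0 line(s) (total 0); column heights now [7 7 6 3 3], max=7
Drop 5: Z rot1 at col 2 lands with bottom-row=6; cleared 0 line(s) (total 0); column heights now [7 7 8 9 3], max=9
Drop 6: T rot2 at col 2 lands with bottom-row=9; cleared 0 line(s) (total 0); column heights now [7 7 11 11 11], max=11

Answer: 0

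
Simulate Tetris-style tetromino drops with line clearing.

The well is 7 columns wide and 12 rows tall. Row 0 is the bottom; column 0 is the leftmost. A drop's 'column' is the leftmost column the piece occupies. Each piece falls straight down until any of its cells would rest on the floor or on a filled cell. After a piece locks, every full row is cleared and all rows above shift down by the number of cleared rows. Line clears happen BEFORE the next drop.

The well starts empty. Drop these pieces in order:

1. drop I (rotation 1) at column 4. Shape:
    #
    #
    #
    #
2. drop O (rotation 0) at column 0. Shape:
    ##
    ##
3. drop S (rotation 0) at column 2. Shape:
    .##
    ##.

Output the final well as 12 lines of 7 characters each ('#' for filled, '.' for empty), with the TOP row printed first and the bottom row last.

Answer: .......
.......
.......
.......
.......
.......
.......
...##..
..###..
....#..
##..#..
##..#..

Derivation:
Drop 1: I rot1 at col 4 lands with bottom-row=0; cleared 0 line(s) (total 0); column heights now [0 0 0 0 4 0 0], max=4
Drop 2: O rot0 at col 0 lands with bottom-row=0; cleared 0 line(s) (total 0); column heights now [2 2 0 0 4 0 0], max=4
Drop 3: S rot0 at col 2 lands with bottom-row=3; cleared 0 line(s) (total 0); column heights now [2 2 4 5 5 0 0], max=5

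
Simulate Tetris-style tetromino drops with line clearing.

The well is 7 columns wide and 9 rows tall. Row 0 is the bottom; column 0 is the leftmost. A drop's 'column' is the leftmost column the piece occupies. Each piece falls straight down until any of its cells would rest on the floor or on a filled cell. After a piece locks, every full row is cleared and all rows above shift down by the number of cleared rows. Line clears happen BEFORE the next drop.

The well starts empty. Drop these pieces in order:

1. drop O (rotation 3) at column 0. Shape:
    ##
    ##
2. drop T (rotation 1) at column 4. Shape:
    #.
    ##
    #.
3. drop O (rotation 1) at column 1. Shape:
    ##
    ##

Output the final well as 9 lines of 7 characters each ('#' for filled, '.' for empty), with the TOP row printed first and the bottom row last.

Drop 1: O rot3 at col 0 lands with bottom-row=0; cleared 0 line(s) (total 0); column heights now [2 2 0 0 0 0 0], max=2
Drop 2: T rot1 at col 4 lands with bottom-row=0; cleared 0 line(s) (total 0); column heights now [2 2 0 0 3 2 0], max=3
Drop 3: O rot1 at col 1 lands with bottom-row=2; cleared 0 line(s) (total 0); column heights now [2 4 4 0 3 2 0], max=4

Answer: .......
.......
.......
.......
.......
.##....
.##.#..
##..##.
##..#..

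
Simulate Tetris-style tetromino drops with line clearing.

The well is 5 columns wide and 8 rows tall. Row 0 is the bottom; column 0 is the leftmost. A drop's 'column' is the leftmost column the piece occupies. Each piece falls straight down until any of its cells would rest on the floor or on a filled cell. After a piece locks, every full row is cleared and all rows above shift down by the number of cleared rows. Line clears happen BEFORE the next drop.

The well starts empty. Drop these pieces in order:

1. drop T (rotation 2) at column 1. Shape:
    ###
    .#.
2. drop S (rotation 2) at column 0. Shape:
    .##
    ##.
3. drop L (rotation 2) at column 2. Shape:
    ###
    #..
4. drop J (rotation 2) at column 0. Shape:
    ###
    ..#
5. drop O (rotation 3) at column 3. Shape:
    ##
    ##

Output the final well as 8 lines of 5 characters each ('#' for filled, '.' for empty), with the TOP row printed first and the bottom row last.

Drop 1: T rot2 at col 1 lands with bottom-row=0; cleared 0 line(s) (total 0); column heights now [0 2 2 2 0], max=2
Drop 2: S rot2 at col 0 lands with bottom-row=2; cleared 0 line(s) (total 0); column heights now [3 4 4 2 0], max=4
Drop 3: L rot2 at col 2 lands with bottom-row=4; cleared 0 line(s) (total 0); column heights now [3 4 6 6 6], max=6
Drop 4: J rot2 at col 0 lands with bottom-row=6; cleared 0 line(s) (total 0); column heights now [8 8 8 6 6], max=8
Drop 5: O rot3 at col 3 lands with bottom-row=6; cleared 1 line(s) (total 1); column heights now [3 4 7 7 7], max=7

Answer: .....
..###
..###
..#..
.##..
##...
.###.
..#..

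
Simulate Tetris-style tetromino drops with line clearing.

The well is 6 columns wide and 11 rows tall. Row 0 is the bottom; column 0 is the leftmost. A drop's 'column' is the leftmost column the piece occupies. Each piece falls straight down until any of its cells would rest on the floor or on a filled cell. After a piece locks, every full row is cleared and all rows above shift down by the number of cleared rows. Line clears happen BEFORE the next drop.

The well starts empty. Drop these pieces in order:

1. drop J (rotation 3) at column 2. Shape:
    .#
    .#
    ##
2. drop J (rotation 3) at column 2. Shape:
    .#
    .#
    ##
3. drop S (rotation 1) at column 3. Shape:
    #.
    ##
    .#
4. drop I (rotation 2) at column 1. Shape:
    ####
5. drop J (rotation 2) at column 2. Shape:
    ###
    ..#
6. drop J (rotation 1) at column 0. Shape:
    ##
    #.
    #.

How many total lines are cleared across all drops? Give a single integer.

Drop 1: J rot3 at col 2 lands with bottom-row=0; cleared 0 line(s) (total 0); column heights now [0 0 1 3 0 0], max=3
Drop 2: J rot3 at col 2 lands with bottom-row=3; cleared 0 line(s) (total 0); column heights now [0 0 4 6 0 0], max=6
Drop 3: S rot1 at col 3 lands with bottom-row=5; cleared 0 line(s) (total 0); column heights now [0 0 4 8 7 0], max=8
Drop 4: I rot2 at col 1 lands with bottom-row=8; cleared 0 line(s) (total 0); column heights now [0 9 9 9 9 0], max=9
Drop 5: J rot2 at col 2 lands with bottom-row=9; cleared 0 line(s) (total 0); column heights now [0 9 11 11 11 0], max=11
Drop 6: J rot1 at col 0 lands with bottom-row=7; cleared 0 line(s) (total 0); column heights now [10 10 11 11 11 0], max=11

Answer: 0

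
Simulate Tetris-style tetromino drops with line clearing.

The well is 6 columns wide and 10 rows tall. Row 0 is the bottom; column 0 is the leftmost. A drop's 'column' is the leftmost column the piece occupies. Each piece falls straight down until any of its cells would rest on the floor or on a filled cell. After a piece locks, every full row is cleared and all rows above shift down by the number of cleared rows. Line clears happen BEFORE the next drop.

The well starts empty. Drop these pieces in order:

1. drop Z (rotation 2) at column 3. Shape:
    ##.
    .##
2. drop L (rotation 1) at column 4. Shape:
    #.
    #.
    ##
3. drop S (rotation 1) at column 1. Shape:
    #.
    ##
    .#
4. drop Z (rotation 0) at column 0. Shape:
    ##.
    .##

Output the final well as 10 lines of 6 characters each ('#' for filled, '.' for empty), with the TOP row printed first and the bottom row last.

Answer: ......
......
......
......
......
##..#.
.##.#.
.#..##
.####.
..#.##

Derivation:
Drop 1: Z rot2 at col 3 lands with bottom-row=0; cleared 0 line(s) (total 0); column heights now [0 0 0 2 2 1], max=2
Drop 2: L rot1 at col 4 lands with bottom-row=2; cleared 0 line(s) (total 0); column heights now [0 0 0 2 5 3], max=5
Drop 3: S rot1 at col 1 lands with bottom-row=0; cleared 0 line(s) (total 0); column heights now [0 3 2 2 5 3], max=5
Drop 4: Z rot0 at col 0 lands with bottom-row=3; cleared 0 line(s) (total 0); column heights now [5 5 4 2 5 3], max=5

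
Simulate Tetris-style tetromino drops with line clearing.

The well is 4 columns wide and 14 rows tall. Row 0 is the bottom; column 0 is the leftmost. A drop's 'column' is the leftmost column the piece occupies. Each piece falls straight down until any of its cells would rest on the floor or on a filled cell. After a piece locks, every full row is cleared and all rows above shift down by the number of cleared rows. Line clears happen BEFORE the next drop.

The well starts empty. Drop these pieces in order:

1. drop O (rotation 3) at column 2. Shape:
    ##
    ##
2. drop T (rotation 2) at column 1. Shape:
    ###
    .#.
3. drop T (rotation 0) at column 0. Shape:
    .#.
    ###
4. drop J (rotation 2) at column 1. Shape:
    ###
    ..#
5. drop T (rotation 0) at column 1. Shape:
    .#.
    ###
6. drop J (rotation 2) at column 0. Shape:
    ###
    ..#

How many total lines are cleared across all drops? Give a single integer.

Drop 1: O rot3 at col 2 lands with bottom-row=0; cleared 0 line(s) (total 0); column heights now [0 0 2 2], max=2
Drop 2: T rot2 at col 1 lands with bottom-row=2; cleared 0 line(s) (total 0); column heights now [0 4 4 4], max=4
Drop 3: T rot0 at col 0 lands with bottom-row=4; cleared 0 line(s) (total 0); column heights now [5 6 5 4], max=6
Drop 4: J rot2 at col 1 lands with bottom-row=5; cleared 0 line(s) (total 0); column heights now [5 7 7 7], max=7
Drop 5: T rot0 at col 1 lands with bottom-row=7; cleared 0 line(s) (total 0); column heights now [5 8 9 8], max=9
Drop 6: J rot2 at col 0 lands with bottom-row=9; cleared 0 line(s) (total 0); column heights now [11 11 11 8], max=11

Answer: 0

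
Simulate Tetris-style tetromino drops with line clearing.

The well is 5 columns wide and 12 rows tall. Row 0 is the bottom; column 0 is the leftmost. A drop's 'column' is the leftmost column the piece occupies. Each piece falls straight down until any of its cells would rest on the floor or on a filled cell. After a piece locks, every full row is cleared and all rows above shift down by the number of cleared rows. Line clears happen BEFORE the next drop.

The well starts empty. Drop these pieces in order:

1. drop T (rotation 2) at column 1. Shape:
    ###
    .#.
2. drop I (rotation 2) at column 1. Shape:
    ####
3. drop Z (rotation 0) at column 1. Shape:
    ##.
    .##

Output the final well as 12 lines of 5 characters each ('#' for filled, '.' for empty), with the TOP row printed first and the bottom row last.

Answer: .....
.....
.....
.....
.....
.....
.....
.##..
..##.
.####
.###.
..#..

Derivation:
Drop 1: T rot2 at col 1 lands with bottom-row=0; cleared 0 line(s) (total 0); column heights now [0 2 2 2 0], max=2
Drop 2: I rot2 at col 1 lands with bottom-row=2; cleared 0 line(s) (total 0); column heights now [0 3 3 3 3], max=3
Drop 3: Z rot0 at col 1 lands with bottom-row=3; cleared 0 line(s) (total 0); column heights now [0 5 5 4 3], max=5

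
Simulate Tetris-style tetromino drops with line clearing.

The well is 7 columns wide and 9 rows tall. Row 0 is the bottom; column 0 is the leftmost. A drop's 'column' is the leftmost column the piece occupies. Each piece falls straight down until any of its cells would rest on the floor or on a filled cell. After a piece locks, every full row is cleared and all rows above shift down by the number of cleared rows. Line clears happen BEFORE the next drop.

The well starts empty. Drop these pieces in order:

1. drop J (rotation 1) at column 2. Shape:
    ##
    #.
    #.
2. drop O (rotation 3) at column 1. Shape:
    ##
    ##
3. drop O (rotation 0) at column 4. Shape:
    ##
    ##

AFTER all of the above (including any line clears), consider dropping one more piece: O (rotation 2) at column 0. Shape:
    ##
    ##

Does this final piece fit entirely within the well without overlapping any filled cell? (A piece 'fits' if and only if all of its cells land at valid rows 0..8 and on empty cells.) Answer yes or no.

Drop 1: J rot1 at col 2 lands with bottom-row=0; cleared 0 line(s) (total 0); column heights now [0 0 3 3 0 0 0], max=3
Drop 2: O rot3 at col 1 lands with bottom-row=3; cleared 0 line(s) (total 0); column heights now [0 5 5 3 0 0 0], max=5
Drop 3: O rot0 at col 4 lands with bottom-row=0; cleared 0 line(s) (total 0); column heights now [0 5 5 3 2 2 0], max=5
Test piece O rot2 at col 0 (width 2): heights before test = [0 5 5 3 2 2 0]; fits = True

Answer: yes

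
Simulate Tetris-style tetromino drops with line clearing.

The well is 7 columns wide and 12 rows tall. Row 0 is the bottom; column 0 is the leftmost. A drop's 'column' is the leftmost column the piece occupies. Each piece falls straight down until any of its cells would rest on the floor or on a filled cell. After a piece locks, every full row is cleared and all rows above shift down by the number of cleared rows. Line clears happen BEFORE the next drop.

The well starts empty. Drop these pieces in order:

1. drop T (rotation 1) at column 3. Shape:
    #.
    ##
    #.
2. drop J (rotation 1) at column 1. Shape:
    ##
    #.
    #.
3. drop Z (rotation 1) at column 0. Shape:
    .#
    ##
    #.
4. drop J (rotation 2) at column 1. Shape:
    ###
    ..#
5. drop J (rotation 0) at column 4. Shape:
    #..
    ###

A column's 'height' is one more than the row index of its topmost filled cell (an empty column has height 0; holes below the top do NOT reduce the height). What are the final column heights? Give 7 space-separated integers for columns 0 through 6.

Answer: 3 5 5 5 3 0 0

Derivation:
Drop 1: T rot1 at col 3 lands with bottom-row=0; cleared 0 line(s) (total 0); column heights now [0 0 0 3 2 0 0], max=3
Drop 2: J rot1 at col 1 lands with bottom-row=0; cleared 0 line(s) (total 0); column heights now [0 3 3 3 2 0 0], max=3
Drop 3: Z rot1 at col 0 lands with bottom-row=2; cleared 0 line(s) (total 0); column heights now [4 5 3 3 2 0 0], max=5
Drop 4: J rot2 at col 1 lands with bottom-row=4; cleared 0 line(s) (total 0); column heights now [4 6 6 6 2 0 0], max=6
Drop 5: J rot0 at col 4 lands with bottom-row=2; cleared 1 line(s) (total 1); column heights now [3 5 5 5 3 0 0], max=5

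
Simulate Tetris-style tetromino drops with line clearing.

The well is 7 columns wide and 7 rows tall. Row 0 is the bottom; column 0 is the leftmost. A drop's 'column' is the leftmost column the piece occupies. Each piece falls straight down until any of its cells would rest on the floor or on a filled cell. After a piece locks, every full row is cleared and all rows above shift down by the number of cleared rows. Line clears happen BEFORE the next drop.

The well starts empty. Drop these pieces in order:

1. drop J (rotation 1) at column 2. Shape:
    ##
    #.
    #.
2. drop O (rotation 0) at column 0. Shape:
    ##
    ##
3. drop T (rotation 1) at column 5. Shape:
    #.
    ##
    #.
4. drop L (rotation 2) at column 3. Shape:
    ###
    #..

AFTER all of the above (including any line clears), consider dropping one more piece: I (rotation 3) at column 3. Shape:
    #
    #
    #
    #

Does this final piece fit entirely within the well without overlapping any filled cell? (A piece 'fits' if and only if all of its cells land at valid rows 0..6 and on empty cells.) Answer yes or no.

Answer: no

Derivation:
Drop 1: J rot1 at col 2 lands with bottom-row=0; cleared 0 line(s) (total 0); column heights now [0 0 3 3 0 0 0], max=3
Drop 2: O rot0 at col 0 lands with bottom-row=0; cleared 0 line(s) (total 0); column heights now [2 2 3 3 0 0 0], max=3
Drop 3: T rot1 at col 5 lands with bottom-row=0; cleared 0 line(s) (total 0); column heights now [2 2 3 3 0 3 2], max=3
Drop 4: L rot2 at col 3 lands with bottom-row=3; cleared 0 line(s) (total 0); column heights now [2 2 3 5 5 5 2], max=5
Test piece I rot3 at col 3 (width 1): heights before test = [2 2 3 5 5 5 2]; fits = False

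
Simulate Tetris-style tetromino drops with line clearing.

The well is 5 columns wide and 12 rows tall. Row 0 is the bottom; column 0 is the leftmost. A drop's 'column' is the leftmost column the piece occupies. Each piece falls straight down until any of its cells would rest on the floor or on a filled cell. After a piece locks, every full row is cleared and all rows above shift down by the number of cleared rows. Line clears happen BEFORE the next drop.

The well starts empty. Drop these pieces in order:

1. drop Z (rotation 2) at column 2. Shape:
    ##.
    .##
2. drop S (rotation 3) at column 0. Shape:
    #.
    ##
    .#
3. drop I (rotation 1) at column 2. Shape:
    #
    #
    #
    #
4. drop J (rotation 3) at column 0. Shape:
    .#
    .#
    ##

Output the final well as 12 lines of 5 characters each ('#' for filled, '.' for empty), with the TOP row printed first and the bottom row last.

Answer: .....
.....
.....
.....
.....
.....
.##..
.##..
###..
#.#..
####.
.#.##

Derivation:
Drop 1: Z rot2 at col 2 lands with bottom-row=0; cleared 0 line(s) (total 0); column heights now [0 0 2 2 1], max=2
Drop 2: S rot3 at col 0 lands with bottom-row=0; cleared 0 line(s) (total 0); column heights now [3 2 2 2 1], max=3
Drop 3: I rot1 at col 2 lands with bottom-row=2; cleared 0 line(s) (total 0); column heights now [3 2 6 2 1], max=6
Drop 4: J rot3 at col 0 lands with bottom-row=3; cleared 0 line(s) (total 0); column heights now [4 6 6 2 1], max=6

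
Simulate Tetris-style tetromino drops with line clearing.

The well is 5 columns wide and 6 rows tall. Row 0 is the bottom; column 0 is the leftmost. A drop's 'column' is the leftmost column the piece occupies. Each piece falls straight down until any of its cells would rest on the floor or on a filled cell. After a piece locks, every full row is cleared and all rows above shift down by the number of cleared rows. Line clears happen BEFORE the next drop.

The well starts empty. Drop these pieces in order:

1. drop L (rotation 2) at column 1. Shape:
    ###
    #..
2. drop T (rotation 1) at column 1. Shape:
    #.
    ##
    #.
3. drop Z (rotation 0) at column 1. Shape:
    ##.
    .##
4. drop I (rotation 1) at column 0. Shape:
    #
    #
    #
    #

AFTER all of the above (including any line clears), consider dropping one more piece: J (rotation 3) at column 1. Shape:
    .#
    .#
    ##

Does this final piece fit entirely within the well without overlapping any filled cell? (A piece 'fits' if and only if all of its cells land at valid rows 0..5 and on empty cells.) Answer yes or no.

Drop 1: L rot2 at col 1 lands with bottom-row=0; cleared 0 line(s) (total 0); column heights now [0 2 2 2 0], max=2
Drop 2: T rot1 at col 1 lands with bottom-row=2; cleared 0 line(s) (total 0); column heights now [0 5 4 2 0], max=5
Drop 3: Z rot0 at col 1 lands with bottom-row=4; cleared 0 line(s) (total 0); column heights now [0 6 6 5 0], max=6
Drop 4: I rot1 at col 0 lands with bottom-row=0; cleared 0 line(s) (total 0); column heights now [4 6 6 5 0], max=6
Test piece J rot3 at col 1 (width 2): heights before test = [4 6 6 5 0]; fits = False

Answer: no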